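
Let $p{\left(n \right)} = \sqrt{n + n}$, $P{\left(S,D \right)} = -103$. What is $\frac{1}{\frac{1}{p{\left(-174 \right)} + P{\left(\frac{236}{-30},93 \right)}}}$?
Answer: $-103 + 2 i \sqrt{87} \approx -103.0 + 18.655 i$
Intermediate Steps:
$p{\left(n \right)} = \sqrt{2} \sqrt{n}$ ($p{\left(n \right)} = \sqrt{2 n} = \sqrt{2} \sqrt{n}$)
$\frac{1}{\frac{1}{p{\left(-174 \right)} + P{\left(\frac{236}{-30},93 \right)}}} = \frac{1}{\frac{1}{\sqrt{2} \sqrt{-174} - 103}} = \frac{1}{\frac{1}{\sqrt{2} i \sqrt{174} - 103}} = \frac{1}{\frac{1}{2 i \sqrt{87} - 103}} = \frac{1}{\frac{1}{-103 + 2 i \sqrt{87}}} = -103 + 2 i \sqrt{87}$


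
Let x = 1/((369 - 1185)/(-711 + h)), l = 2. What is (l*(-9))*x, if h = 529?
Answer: -273/68 ≈ -4.0147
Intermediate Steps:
x = 91/408 (x = 1/((369 - 1185)/(-711 + 529)) = 1/(-816/(-182)) = 1/(-816*(-1/182)) = 1/(408/91) = 91/408 ≈ 0.22304)
(l*(-9))*x = (2*(-9))*(91/408) = -18*91/408 = -273/68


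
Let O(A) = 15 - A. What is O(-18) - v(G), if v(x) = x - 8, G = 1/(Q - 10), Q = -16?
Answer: 1067/26 ≈ 41.038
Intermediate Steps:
G = -1/26 (G = 1/(-16 - 10) = 1/(-26) = -1/26 ≈ -0.038462)
v(x) = -8 + x
O(-18) - v(G) = (15 - 1*(-18)) - (-8 - 1/26) = (15 + 18) - 1*(-209/26) = 33 + 209/26 = 1067/26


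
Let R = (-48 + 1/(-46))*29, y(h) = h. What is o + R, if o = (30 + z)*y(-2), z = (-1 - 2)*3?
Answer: -65993/46 ≈ -1434.6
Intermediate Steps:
z = -9 (z = -3*3 = -9)
R = -64061/46 (R = (-48 - 1/46)*29 = -2209/46*29 = -64061/46 ≈ -1392.6)
o = -42 (o = (30 - 9)*(-2) = 21*(-2) = -42)
o + R = -42 - 64061/46 = -65993/46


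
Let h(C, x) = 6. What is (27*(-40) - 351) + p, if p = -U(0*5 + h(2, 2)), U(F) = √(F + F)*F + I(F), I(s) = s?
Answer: -1437 - 12*√3 ≈ -1457.8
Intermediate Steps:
U(F) = F + √2*F^(3/2) (U(F) = √(F + F)*F + F = √(2*F)*F + F = (√2*√F)*F + F = √2*F^(3/2) + F = F + √2*F^(3/2))
p = -6 - 12*√3 (p = -((0*5 + 6) + √2*(0*5 + 6)^(3/2)) = -((0 + 6) + √2*(0 + 6)^(3/2)) = -(6 + √2*6^(3/2)) = -(6 + √2*(6*√6)) = -(6 + 12*√3) = -6 - 12*√3 ≈ -26.785)
(27*(-40) - 351) + p = (27*(-40) - 351) + (-6 - 12*√3) = (-1080 - 351) + (-6 - 12*√3) = -1431 + (-6 - 12*√3) = -1437 - 12*√3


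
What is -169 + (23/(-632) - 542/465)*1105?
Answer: -87998963/58776 ≈ -1497.2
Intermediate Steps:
-169 + (23/(-632) - 542/465)*1105 = -169 + (23*(-1/632) - 542*1/465)*1105 = -169 + (-23/632 - 542/465)*1105 = -169 - 353239/293880*1105 = -169 - 78065819/58776 = -87998963/58776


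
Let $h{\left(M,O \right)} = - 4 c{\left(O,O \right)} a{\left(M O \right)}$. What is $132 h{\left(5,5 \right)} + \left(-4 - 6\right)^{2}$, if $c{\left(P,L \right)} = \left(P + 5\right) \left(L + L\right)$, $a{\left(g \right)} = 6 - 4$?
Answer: $-105500$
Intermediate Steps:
$a{\left(g \right)} = 2$ ($a{\left(g \right)} = 6 - 4 = 2$)
$c{\left(P,L \right)} = 2 L \left(5 + P\right)$ ($c{\left(P,L \right)} = \left(5 + P\right) 2 L = 2 L \left(5 + P\right)$)
$h{\left(M,O \right)} = - 16 O \left(5 + O\right)$ ($h{\left(M,O \right)} = - 4 \cdot 2 O \left(5 + O\right) 2 = - 8 O \left(5 + O\right) 2 = - 16 O \left(5 + O\right)$)
$132 h{\left(5,5 \right)} + \left(-4 - 6\right)^{2} = 132 \left(\left(-16\right) 5 \left(5 + 5\right)\right) + \left(-4 - 6\right)^{2} = 132 \left(\left(-16\right) 5 \cdot 10\right) + \left(-10\right)^{2} = 132 \left(-800\right) + 100 = -105600 + 100 = -105500$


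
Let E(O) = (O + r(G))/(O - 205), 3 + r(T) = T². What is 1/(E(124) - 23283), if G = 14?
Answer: -81/1886240 ≈ -4.2943e-5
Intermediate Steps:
r(T) = -3 + T²
E(O) = (193 + O)/(-205 + O) (E(O) = (O + (-3 + 14²))/(O - 205) = (O + (-3 + 196))/(-205 + O) = (O + 193)/(-205 + O) = (193 + O)/(-205 + O))
1/(E(124) - 23283) = 1/((193 + 124)/(-205 + 124) - 23283) = 1/(317/(-81) - 23283) = 1/(-1/81*317 - 23283) = 1/(-317/81 - 23283) = 1/(-1886240/81) = -81/1886240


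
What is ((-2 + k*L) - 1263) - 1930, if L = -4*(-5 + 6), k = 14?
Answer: -3251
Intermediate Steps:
L = -4 (L = -4*1 = -4)
((-2 + k*L) - 1263) - 1930 = ((-2 + 14*(-4)) - 1263) - 1930 = ((-2 - 56) - 1263) - 1930 = (-58 - 1263) - 1930 = -1321 - 1930 = -3251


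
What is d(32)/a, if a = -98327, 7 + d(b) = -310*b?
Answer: 9927/98327 ≈ 0.10096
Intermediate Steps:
d(b) = -7 - 310*b
d(32)/a = (-7 - 310*32)/(-98327) = (-7 - 9920)*(-1/98327) = -9927*(-1/98327) = 9927/98327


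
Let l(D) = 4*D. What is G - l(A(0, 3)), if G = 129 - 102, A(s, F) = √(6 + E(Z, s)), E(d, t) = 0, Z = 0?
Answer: 27 - 4*√6 ≈ 17.202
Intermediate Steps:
A(s, F) = √6 (A(s, F) = √(6 + 0) = √6)
G = 27
G - l(A(0, 3)) = 27 - 4*√6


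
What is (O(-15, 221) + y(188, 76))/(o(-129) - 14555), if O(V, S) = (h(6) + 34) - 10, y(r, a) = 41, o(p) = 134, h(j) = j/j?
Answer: -2/437 ≈ -0.0045767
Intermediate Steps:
h(j) = 1
O(V, S) = 25 (O(V, S) = (1 + 34) - 10 = 35 - 10 = 25)
(O(-15, 221) + y(188, 76))/(o(-129) - 14555) = (25 + 41)/(134 - 14555) = 66/(-14421) = 66*(-1/14421) = -2/437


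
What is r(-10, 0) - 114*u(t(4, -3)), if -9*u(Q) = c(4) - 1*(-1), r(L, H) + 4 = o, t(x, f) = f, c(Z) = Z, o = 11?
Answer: 211/3 ≈ 70.333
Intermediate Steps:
r(L, H) = 7 (r(L, H) = -4 + 11 = 7)
u(Q) = -5/9 (u(Q) = -(4 - 1*(-1))/9 = -(4 + 1)/9 = -1/9*5 = -5/9)
r(-10, 0) - 114*u(t(4, -3)) = 7 - 114*(-5/9) = 7 + 190/3 = 211/3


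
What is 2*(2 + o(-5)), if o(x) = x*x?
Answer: 54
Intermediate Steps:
o(x) = x²
2*(2 + o(-5)) = 2*(2 + (-5)²) = 2*(2 + 25) = 2*27 = 54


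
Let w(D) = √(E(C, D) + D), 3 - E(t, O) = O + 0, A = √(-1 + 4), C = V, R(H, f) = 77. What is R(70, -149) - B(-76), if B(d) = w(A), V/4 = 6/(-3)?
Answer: 77 - √3 ≈ 75.268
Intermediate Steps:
V = -8 (V = 4*(6/(-3)) = 4*(6*(-⅓)) = 4*(-2) = -8)
C = -8
A = √3 ≈ 1.7320
E(t, O) = 3 - O (E(t, O) = 3 - (O + 0) = 3 - O)
w(D) = √3 (w(D) = √((3 - D) + D) = √3)
B(d) = √3
R(70, -149) - B(-76) = 77 - √3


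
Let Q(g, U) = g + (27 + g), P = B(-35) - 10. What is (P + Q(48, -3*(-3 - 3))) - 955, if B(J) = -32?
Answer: -874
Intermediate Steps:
P = -42 (P = -32 - 10 = -42)
Q(g, U) = 27 + 2*g
(P + Q(48, -3*(-3 - 3))) - 955 = (-42 + (27 + 2*48)) - 955 = (-42 + (27 + 96)) - 955 = (-42 + 123) - 955 = 81 - 955 = -874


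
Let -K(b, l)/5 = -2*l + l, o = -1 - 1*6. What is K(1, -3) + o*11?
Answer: -92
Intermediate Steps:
o = -7 (o = -1 - 6 = -7)
K(b, l) = 5*l (K(b, l) = -5*(-2*l + l) = -(-5)*l = 5*l)
K(1, -3) + o*11 = 5*(-3) - 7*11 = -15 - 77 = -92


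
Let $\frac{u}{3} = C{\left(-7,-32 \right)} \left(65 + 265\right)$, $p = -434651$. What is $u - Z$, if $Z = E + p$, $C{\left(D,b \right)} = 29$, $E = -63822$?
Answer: $527183$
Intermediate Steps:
$Z = -498473$ ($Z = -63822 - 434651 = -498473$)
$u = 28710$ ($u = 3 \cdot 29 \left(65 + 265\right) = 3 \cdot 29 \cdot 330 = 3 \cdot 9570 = 28710$)
$u - Z = 28710 - -498473 = 28710 + 498473 = 527183$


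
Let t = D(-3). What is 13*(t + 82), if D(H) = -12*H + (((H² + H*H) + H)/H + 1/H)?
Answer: 4394/3 ≈ 1464.7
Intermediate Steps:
D(H) = 1/H - 12*H + (H + 2*H²)/H (D(H) = -12*H + (((H² + H²) + H)/H + 1/H) = -12*H + ((2*H² + H)/H + 1/H) = -12*H + ((H + 2*H²)/H + 1/H) = -12*H + (1/H + (H + 2*H²)/H) = 1/H - 12*H + (H + 2*H²)/H)
t = 92/3 (t = 1 + 1/(-3) - 10*(-3) = 1 - ⅓ + 30 = 92/3 ≈ 30.667)
13*(t + 82) = 13*(92/3 + 82) = 13*(338/3) = 4394/3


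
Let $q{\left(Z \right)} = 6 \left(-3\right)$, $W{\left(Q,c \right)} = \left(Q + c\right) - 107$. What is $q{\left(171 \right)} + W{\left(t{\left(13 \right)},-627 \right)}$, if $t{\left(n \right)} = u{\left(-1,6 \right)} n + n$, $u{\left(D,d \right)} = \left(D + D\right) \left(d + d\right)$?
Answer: $-1051$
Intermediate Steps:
$u{\left(D,d \right)} = 4 D d$ ($u{\left(D,d \right)} = 2 D 2 d = 4 D d$)
$t{\left(n \right)} = - 23 n$ ($t{\left(n \right)} = 4 \left(-1\right) 6 n + n = - 24 n + n = - 23 n$)
$W{\left(Q,c \right)} = -107 + Q + c$
$q{\left(Z \right)} = -18$
$q{\left(171 \right)} + W{\left(t{\left(13 \right)},-627 \right)} = -18 - 1033 = -1051$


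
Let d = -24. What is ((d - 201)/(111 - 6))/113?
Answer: -15/791 ≈ -0.018963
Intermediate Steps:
((d - 201)/(111 - 6))/113 = ((-24 - 201)/(111 - 6))/113 = (-225/105)/113 = (-225*1/105)/113 = (1/113)*(-15/7) = -15/791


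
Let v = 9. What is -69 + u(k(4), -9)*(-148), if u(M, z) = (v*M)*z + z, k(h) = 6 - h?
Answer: 25239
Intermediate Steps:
u(M, z) = z + 9*M*z (u(M, z) = (9*M)*z + z = 9*M*z + z = z + 9*M*z)
-69 + u(k(4), -9)*(-148) = -69 - 9*(1 + 9*(6 - 1*4))*(-148) = -69 - 9*(1 + 9*(6 - 4))*(-148) = -69 - 9*(1 + 9*2)*(-148) = -69 - 9*(1 + 18)*(-148) = -69 - 9*19*(-148) = -69 - 171*(-148) = -69 + 25308 = 25239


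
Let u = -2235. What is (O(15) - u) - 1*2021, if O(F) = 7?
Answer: 221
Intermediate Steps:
(O(15) - u) - 1*2021 = (7 - 1*(-2235)) - 1*2021 = (7 + 2235) - 2021 = 2242 - 2021 = 221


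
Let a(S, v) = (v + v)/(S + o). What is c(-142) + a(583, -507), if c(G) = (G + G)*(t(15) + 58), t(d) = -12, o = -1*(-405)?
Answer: -496471/38 ≈ -13065.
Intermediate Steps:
o = 405
a(S, v) = 2*v/(405 + S) (a(S, v) = (v + v)/(S + 405) = (2*v)/(405 + S) = 2*v/(405 + S))
c(G) = 92*G (c(G) = (G + G)*(-12 + 58) = (2*G)*46 = 92*G)
c(-142) + a(583, -507) = 92*(-142) + 2*(-507)/(405 + 583) = -13064 + 2*(-507)/988 = -13064 + 2*(-507)*(1/988) = -13064 - 39/38 = -496471/38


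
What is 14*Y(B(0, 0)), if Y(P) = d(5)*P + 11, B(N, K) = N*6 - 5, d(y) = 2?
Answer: 14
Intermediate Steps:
B(N, K) = -5 + 6*N (B(N, K) = 6*N - 5 = -5 + 6*N)
Y(P) = 11 + 2*P (Y(P) = 2*P + 11 = 11 + 2*P)
14*Y(B(0, 0)) = 14*(11 + 2*(-5 + 6*0)) = 14*(11 + 2*(-5 + 0)) = 14*(11 + 2*(-5)) = 14*(11 - 10) = 14*1 = 14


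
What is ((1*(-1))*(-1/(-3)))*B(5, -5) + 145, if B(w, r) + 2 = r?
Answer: 442/3 ≈ 147.33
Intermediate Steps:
B(w, r) = -2 + r
((1*(-1))*(-1/(-3)))*B(5, -5) + 145 = ((1*(-1))*(-1/(-3)))*(-2 - 5) + 145 = -(-1)*(-1)/3*(-7) + 145 = -1*⅓*(-7) + 145 = -⅓*(-7) + 145 = 7/3 + 145 = 442/3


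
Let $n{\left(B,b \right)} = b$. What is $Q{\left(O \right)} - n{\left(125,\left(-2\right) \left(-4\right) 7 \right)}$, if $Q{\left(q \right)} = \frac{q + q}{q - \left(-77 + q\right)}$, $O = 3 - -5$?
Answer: $- \frac{4296}{77} \approx -55.792$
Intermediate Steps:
$O = 8$ ($O = 3 + 5 = 8$)
$Q{\left(q \right)} = \frac{2 q}{77}$
$Q{\left(O \right)} - n{\left(125,\left(-2\right) \left(-4\right) 7 \right)} = \frac{2}{77} \cdot 8 - \left(-2\right) \left(-4\right) 7 = \frac{16}{77} - 8 \cdot 7 = \frac{16}{77} - 56 = - \frac{4296}{77}$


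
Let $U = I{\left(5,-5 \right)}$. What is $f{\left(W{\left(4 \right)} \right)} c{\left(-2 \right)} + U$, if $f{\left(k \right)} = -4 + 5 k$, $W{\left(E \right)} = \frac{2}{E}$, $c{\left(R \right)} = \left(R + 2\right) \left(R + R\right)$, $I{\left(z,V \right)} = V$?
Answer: $-5$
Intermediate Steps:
$U = -5$
$c{\left(R \right)} = 2 R \left(2 + R\right)$ ($c{\left(R \right)} = \left(2 + R\right) 2 R = 2 R \left(2 + R\right)$)
$f{\left(W{\left(4 \right)} \right)} c{\left(-2 \right)} + U = \left(-4 + 5 \cdot \frac{2}{4}\right) 2 \left(-2\right) \left(2 - 2\right) - 5 = \left(-4 + 5 \cdot 2 \cdot \frac{1}{4}\right) 2 \left(-2\right) 0 - 5 = \left(-4 + 5 \cdot \frac{1}{2}\right) 0 - 5 = \left(-4 + \frac{5}{2}\right) 0 - 5 = \left(- \frac{3}{2}\right) 0 - 5 = 0 - 5 = -5$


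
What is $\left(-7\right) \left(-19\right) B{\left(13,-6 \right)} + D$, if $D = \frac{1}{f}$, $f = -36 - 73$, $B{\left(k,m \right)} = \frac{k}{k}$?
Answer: $\frac{14496}{109} \approx 132.99$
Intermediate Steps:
$B{\left(k,m \right)} = 1$
$f = -109$
$D = - \frac{1}{109}$ ($D = \frac{1}{-109} = - \frac{1}{109} \approx -0.0091743$)
$\left(-7\right) \left(-19\right) B{\left(13,-6 \right)} + D = \left(-7\right) \left(-19\right) 1 - \frac{1}{109} = 133 \cdot 1 - \frac{1}{109} = 133 - \frac{1}{109} = \frac{14496}{109}$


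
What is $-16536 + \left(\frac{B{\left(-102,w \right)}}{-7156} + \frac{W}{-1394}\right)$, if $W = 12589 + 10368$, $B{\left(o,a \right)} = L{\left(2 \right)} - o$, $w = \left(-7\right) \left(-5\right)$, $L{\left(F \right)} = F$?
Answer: $- \frac{41279674493}{2493866} \approx -16552.0$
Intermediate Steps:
$w = 35$
$B{\left(o,a \right)} = 2 - o$
$W = 22957$
$-16536 + \left(\frac{B{\left(-102,w \right)}}{-7156} + \frac{W}{-1394}\right) = -16536 + \left(\frac{2 - -102}{-7156} + \frac{22957}{-1394}\right) = -16536 + \left(\left(2 + 102\right) \left(- \frac{1}{7156}\right) + 22957 \left(- \frac{1}{1394}\right)\right) = -16536 + \left(104 \left(- \frac{1}{7156}\right) - \frac{22957}{1394}\right) = -16536 - \frac{41106317}{2493866} = - \frac{41279674493}{2493866}$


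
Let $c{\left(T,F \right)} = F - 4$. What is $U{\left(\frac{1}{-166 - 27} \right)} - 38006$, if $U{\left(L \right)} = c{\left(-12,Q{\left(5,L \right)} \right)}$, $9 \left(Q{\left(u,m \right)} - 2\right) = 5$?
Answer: $- \frac{342067}{9} \approx -38007.0$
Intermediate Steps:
$Q{\left(u,m \right)} = \frac{23}{9}$ ($Q{\left(u,m \right)} = 2 + \frac{1}{9} \cdot 5 = 2 + \frac{5}{9} = \frac{23}{9}$)
$c{\left(T,F \right)} = -4 + F$
$U{\left(L \right)} = - \frac{13}{9}$ ($U{\left(L \right)} = -4 + \frac{23}{9} = - \frac{13}{9}$)
$U{\left(\frac{1}{-166 - 27} \right)} - 38006 = - \frac{13}{9} - 38006 = - \frac{342067}{9}$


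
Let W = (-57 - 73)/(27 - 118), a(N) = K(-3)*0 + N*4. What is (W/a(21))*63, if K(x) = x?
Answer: 15/14 ≈ 1.0714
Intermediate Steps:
a(N) = 4*N (a(N) = -3*0 + N*4 = 0 + 4*N = 4*N)
W = 10/7 (W = -130/(-91) = -130*(-1/91) = 10/7 ≈ 1.4286)
(W/a(21))*63 = (10/(7*((4*21))))*63 = ((10/7)/84)*63 = ((10/7)*(1/84))*63 = (5/294)*63 = 15/14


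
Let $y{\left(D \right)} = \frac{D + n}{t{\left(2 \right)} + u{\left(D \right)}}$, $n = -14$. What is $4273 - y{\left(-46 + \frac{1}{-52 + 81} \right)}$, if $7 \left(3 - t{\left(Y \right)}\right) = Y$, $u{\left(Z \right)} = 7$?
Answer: $\frac{8438529}{1972} \approx 4279.2$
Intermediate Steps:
$t{\left(Y \right)} = 3 - \frac{Y}{7}$
$y{\left(D \right)} = - \frac{49}{34} + \frac{7 D}{68}$ ($y{\left(D \right)} = \frac{D - 14}{\left(3 - \frac{2}{7}\right) + 7} = \frac{-14 + D}{\left(3 - \frac{2}{7}\right) + 7} = \frac{-14 + D}{\frac{19}{7} + 7} = \frac{-14 + D}{\frac{68}{7}} = \left(-14 + D\right) \frac{7}{68} = - \frac{49}{34} + \frac{7 D}{68}$)
$4273 - y{\left(-46 + \frac{1}{-52 + 81} \right)} = 4273 - \left(- \frac{49}{34} + \frac{7 \left(-46 + \frac{1}{-52 + 81}\right)}{68}\right) = 4273 - \left(- \frac{49}{34} + \frac{7 \left(-46 + \frac{1}{29}\right)}{68}\right) = 4273 - \left(- \frac{49}{34} + \frac{7}{68} \left(- \frac{1333}{29}\right)\right) = 4273 - \left(- \frac{49}{34} - \frac{9331}{1972}\right) = 4273 - - \frac{12173}{1972} = 4273 + \frac{12173}{1972} = \frac{8438529}{1972}$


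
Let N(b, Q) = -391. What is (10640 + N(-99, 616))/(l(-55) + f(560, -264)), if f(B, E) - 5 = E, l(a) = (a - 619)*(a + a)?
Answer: 10249/73881 ≈ 0.13872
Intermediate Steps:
l(a) = 2*a*(-619 + a) (l(a) = (-619 + a)*(2*a) = 2*a*(-619 + a))
f(B, E) = 5 + E
(10640 + N(-99, 616))/(l(-55) + f(560, -264)) = (10640 - 391)/(2*(-55)*(-619 - 55) + (5 - 264)) = 10249/(2*(-55)*(-674) - 259) = 10249/(74140 - 259) = 10249/73881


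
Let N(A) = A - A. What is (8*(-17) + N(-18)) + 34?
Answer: -102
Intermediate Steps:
N(A) = 0
(8*(-17) + N(-18)) + 34 = (8*(-17) + 0) + 34 = (-136 + 0) + 34 = -136 + 34 = -102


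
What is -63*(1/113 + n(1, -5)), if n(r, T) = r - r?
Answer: -63/113 ≈ -0.55752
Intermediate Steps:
n(r, T) = 0
-63*(1/113 + n(1, -5)) = -63*(1/113 + 0) = -63*1/113 = -63/113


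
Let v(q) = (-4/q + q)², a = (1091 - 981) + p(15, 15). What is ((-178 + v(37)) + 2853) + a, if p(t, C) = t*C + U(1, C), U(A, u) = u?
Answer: 6004450/1369 ≈ 4386.0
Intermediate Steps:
p(t, C) = C + C*t (p(t, C) = t*C + C = C*t + C = C + C*t)
a = 350 (a = (1091 - 981) + 15*(1 + 15) = 110 + 15*16 = 110 + 240 = 350)
v(q) = (q - 4/q)²
((-178 + v(37)) + 2853) + a = ((-178 + (-4 + 37²)²/37²) + 2853) + 350 = ((-178 + (-4 + 1369)²/1369) + 2853) + 350 = ((-178 + (1/1369)*1365²) + 2853) + 350 = ((-178 + (1/1369)*1863225) + 2853) + 350 = ((-178 + 1863225/1369) + 2853) + 350 = (1619543/1369 + 2853) + 350 = 5525300/1369 + 350 = 6004450/1369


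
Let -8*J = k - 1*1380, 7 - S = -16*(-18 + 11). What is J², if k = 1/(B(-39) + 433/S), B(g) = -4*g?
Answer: 484297265630025/16275635776 ≈ 29756.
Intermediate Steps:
S = -105 (S = 7 - (-16)*(-18 + 11) = 7 - (-16)*(-7) = 7 - 1*112 = 7 - 112 = -105)
k = 105/15947 (k = 1/(-4*(-39) + 433/(-105)) = 1/(156 + 433*(-1/105)) = 1/(156 - 433/105) = 1/(15947/105) = 105/15947 ≈ 0.0065843)
J = 22006755/127576 (J = -(105/15947 - 1*1380)/8 = -(105/15947 - 1380)/8 = -⅛*(-22006755/15947) = 22006755/127576 ≈ 172.50)
J² = (22006755/127576)² = 484297265630025/16275635776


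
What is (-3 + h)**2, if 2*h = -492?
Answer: 62001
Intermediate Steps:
h = -246 (h = (1/2)*(-492) = -246)
(-3 + h)**2 = (-3 - 246)**2 = (-249)**2 = 62001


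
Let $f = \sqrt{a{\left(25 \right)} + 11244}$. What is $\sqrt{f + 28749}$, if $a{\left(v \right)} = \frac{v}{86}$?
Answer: $\frac{\sqrt{212627604 + 86 \sqrt{83162774}}}{86} \approx 169.87$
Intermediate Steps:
$a{\left(v \right)} = \frac{v}{86}$ ($a{\left(v \right)} = v \frac{1}{86} = \frac{v}{86}$)
$f = \frac{\sqrt{83162774}}{86}$ ($f = \sqrt{\frac{1}{86} \cdot 25 + 11244} = \sqrt{\frac{25}{86} + 11244} = \sqrt{\frac{967009}{86}} = \frac{\sqrt{83162774}}{86} \approx 106.04$)
$\sqrt{f + 28749} = \sqrt{\frac{\sqrt{83162774}}{86} + 28749} = \sqrt{28749 + \frac{\sqrt{83162774}}{86}}$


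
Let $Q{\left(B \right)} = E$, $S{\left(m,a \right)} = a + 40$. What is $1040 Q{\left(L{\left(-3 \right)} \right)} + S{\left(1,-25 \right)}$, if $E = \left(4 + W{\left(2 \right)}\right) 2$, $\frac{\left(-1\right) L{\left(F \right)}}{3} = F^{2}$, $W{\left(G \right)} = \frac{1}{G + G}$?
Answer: $8855$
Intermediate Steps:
$S{\left(m,a \right)} = 40 + a$
$W{\left(G \right)} = \frac{1}{2 G}$
$L{\left(F \right)} = - 3 F^{2}$
$E = \frac{17}{2}$ ($E = \left(4 + \frac{1}{2 \cdot 2}\right) 2 = \left(4 + \frac{1}{2} \cdot \frac{1}{2}\right) 2 = \left(4 + \frac{1}{4}\right) 2 = \frac{17}{4} \cdot 2 = \frac{17}{2} \approx 8.5$)
$Q{\left(B \right)} = \frac{17}{2}$
$1040 Q{\left(L{\left(-3 \right)} \right)} + S{\left(1,-25 \right)} = 1040 \cdot \frac{17}{2} + \left(40 - 25\right) = 8840 + 15 = 8855$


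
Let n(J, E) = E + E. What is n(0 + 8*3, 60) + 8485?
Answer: 8605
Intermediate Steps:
n(J, E) = 2*E
n(0 + 8*3, 60) + 8485 = 2*60 + 8485 = 120 + 8485 = 8605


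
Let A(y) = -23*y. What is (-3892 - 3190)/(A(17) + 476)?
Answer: -7082/85 ≈ -83.318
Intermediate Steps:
(-3892 - 3190)/(A(17) + 476) = (-3892 - 3190)/(-23*17 + 476) = -7082/(-391 + 476) = -7082/85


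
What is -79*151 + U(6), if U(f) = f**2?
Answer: -11893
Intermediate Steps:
-79*151 + U(6) = -79*151 + 6**2 = -11929 + 36 = -11893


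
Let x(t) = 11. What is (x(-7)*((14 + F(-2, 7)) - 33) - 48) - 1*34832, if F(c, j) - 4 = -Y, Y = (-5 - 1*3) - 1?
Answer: -34946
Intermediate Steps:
Y = -9 (Y = (-5 - 3) - 1 = -8 - 1 = -9)
F(c, j) = 13 (F(c, j) = 4 - 1*(-9) = 4 + 9 = 13)
(x(-7)*((14 + F(-2, 7)) - 33) - 48) - 1*34832 = (11*((14 + 13) - 33) - 48) - 1*34832 = (11*(27 - 33) - 48) - 34832 = (11*(-6) - 48) - 34832 = (-66 - 48) - 34832 = -114 - 34832 = -34946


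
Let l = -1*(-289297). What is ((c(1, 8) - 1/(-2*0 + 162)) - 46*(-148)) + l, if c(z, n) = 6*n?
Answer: 47976785/162 ≈ 2.9615e+5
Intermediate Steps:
l = 289297
((c(1, 8) - 1/(-2*0 + 162)) - 46*(-148)) + l = ((6*8 - 1/(-2*0 + 162)) - 46*(-148)) + 289297 = ((48 - 1/(0 + 162)) + 6808) + 289297 = ((48 - 1/162) + 6808) + 289297 = (7775/162 + 6808) + 289297 = 1110671/162 + 289297 = 47976785/162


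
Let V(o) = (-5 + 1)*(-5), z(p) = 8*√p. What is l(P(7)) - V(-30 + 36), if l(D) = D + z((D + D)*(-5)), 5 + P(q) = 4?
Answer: -21 + 8*√10 ≈ 4.2982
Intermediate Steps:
P(q) = -1 (P(q) = -5 + 4 = -1)
V(o) = 20 (V(o) = -4*(-5) = 20)
l(D) = D + 8*√10*√(-D) (l(D) = D + 8*√((D + D)*(-5)) = D + 8*√((2*D)*(-5)) = D + 8*√(-10*D) = D + 8*(√10*√(-D)) = D + 8*√10*√(-D))
l(P(7)) - V(-30 + 36) = (-1 + 8*√10*√(-1*(-1))) - 1*20 = (-1 + 8*√10*√1) - 20 = (-1 + 8*√10*1) - 20 = (-1 + 8*√10) - 20 = -21 + 8*√10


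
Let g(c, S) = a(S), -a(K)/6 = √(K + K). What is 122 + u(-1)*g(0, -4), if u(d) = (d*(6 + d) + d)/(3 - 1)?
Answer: 122 + 36*I*√2 ≈ 122.0 + 50.912*I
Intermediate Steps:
a(K) = -6*√2*√K (a(K) = -6*√(K + K) = -6*√2*√K)
g(c, S) = -6*√2*√S
u(d) = d/2 + d*(6 + d)/2 (u(d) = (d + d*(6 + d))/2 = (d + d*(6 + d))*(½) = d/2 + d*(6 + d)/2)
122 + u(-1)*g(0, -4) = 122 + ((½)*(-1)*(7 - 1))*(-6*√2*√(-4)) = 122 + ((½)*(-1)*6)*(-6*√2*2*I) = 122 - (-36)*I*√2 = 122 + 36*I*√2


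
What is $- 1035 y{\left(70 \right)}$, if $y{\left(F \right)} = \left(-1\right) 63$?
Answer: $65205$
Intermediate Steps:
$y{\left(F \right)} = -63$
$- 1035 y{\left(70 \right)} = \left(-1035\right) \left(-63\right) = 65205$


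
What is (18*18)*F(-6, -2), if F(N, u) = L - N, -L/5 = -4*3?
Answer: 21384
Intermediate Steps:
L = 60 (L = -(-20)*3 = -5*(-12) = 60)
F(N, u) = 60 - N
(18*18)*F(-6, -2) = (18*18)*(60 - 1*(-6)) = 324*(60 + 6) = 324*66 = 21384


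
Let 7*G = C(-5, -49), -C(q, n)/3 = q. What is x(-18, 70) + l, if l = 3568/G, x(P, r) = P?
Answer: 24706/15 ≈ 1647.1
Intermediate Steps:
C(q, n) = -3*q
G = 15/7 (G = (-3*(-5))/7 = (⅐)*15 = 15/7 ≈ 2.1429)
l = 24976/15 (l = 3568/(15/7) = 3568*(7/15) = 24976/15 ≈ 1665.1)
x(-18, 70) + l = -18 + 24976/15 = 24706/15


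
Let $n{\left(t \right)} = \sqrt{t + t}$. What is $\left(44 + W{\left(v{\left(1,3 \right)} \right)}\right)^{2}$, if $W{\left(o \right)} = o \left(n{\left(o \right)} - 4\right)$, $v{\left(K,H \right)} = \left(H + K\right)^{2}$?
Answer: $8592 - 2560 \sqrt{2} \approx 4971.6$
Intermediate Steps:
$n{\left(t \right)} = \sqrt{2} \sqrt{t}$ ($n{\left(t \right)} = \sqrt{2 t} = \sqrt{2} \sqrt{t}$)
$W{\left(o \right)} = o \left(-4 + \sqrt{2} \sqrt{o}\right)$ ($W{\left(o \right)} = o \left(\sqrt{2} \sqrt{o} - 4\right) = o \left(-4 + \sqrt{2} \sqrt{o}\right)$)
$\left(44 + W{\left(v{\left(1,3 \right)} \right)}\right)^{2} = \left(44 + \left(3 + 1\right)^{2} \left(-4 + \sqrt{2} \sqrt{\left(3 + 1\right)^{2}}\right)\right)^{2} = \left(44 + 4^{2} \left(-4 + \sqrt{2} \sqrt{4^{2}}\right)\right)^{2} = \left(44 + 16 \left(-4 + \sqrt{2} \sqrt{16}\right)\right)^{2} = \left(44 + 16 \left(-4 + \sqrt{2} \cdot 4\right)\right)^{2} = \left(44 + 16 \left(-4 + 4 \sqrt{2}\right)\right)^{2} = \left(44 - \left(64 - 64 \sqrt{2}\right)\right)^{2} = \left(-20 + 64 \sqrt{2}\right)^{2}$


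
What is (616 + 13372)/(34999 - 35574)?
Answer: -13988/575 ≈ -24.327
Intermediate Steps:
(616 + 13372)/(34999 - 35574) = 13988/(-575) = 13988*(-1/575) = -13988/575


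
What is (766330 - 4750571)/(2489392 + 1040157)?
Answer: -3984241/3529549 ≈ -1.1288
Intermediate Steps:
(766330 - 4750571)/(2489392 + 1040157) = -3984241/3529549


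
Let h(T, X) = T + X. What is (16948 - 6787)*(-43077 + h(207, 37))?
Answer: -435226113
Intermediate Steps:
(16948 - 6787)*(-43077 + h(207, 37)) = (16948 - 6787)*(-43077 + (207 + 37)) = 10161*(-43077 + 244) = 10161*(-42833) = -435226113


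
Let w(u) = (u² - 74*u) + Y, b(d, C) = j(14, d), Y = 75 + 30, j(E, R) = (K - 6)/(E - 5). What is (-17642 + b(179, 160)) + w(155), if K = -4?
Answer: -44848/9 ≈ -4983.1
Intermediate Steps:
j(E, R) = -10/(-5 + E) (j(E, R) = (-4 - 6)/(E - 5) = -10/(-5 + E))
Y = 105
b(d, C) = -10/9 (b(d, C) = -10/(-5 + 14) = -10/9)
w(u) = 105 + u² - 74*u (w(u) = (u² - 74*u) + 105 = 105 + u² - 74*u)
(-17642 + b(179, 160)) + w(155) = (-17642 - 10/9) + (105 + 155² - 74*155) = -158788/9 + (105 + 24025 - 11470) = -158788/9 + 12660 = -44848/9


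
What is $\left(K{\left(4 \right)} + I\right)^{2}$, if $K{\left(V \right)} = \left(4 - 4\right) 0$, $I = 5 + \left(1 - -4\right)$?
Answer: $100$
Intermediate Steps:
$I = 10$ ($I = 5 + \left(1 + 4\right) = 5 + 5 = 10$)
$K{\left(V \right)} = 0$ ($K{\left(V \right)} = 0 \cdot 0 = 0$)
$\left(K{\left(4 \right)} + I\right)^{2} = \left(0 + 10\right)^{2} = 10^{2} = 100$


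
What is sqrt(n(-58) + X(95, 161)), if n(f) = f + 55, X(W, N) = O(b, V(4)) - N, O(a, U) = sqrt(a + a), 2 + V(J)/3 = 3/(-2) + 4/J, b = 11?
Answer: sqrt(-164 + sqrt(22)) ≈ 12.622*I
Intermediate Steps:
V(J) = -21/2 + 12/J (V(J) = -6 + 3*(3/(-2) + 4/J) = -6 + 3*(3*(-1/2) + 4/J) = -6 + 3*(-3/2 + 4/J) = -6 + (-9/2 + 12/J) = -21/2 + 12/J)
O(a, U) = sqrt(2)*sqrt(a) (O(a, U) = sqrt(2*a) = sqrt(2)*sqrt(a))
X(W, N) = sqrt(22) - N (X(W, N) = sqrt(2)*sqrt(11) - N = sqrt(22) - N)
n(f) = 55 + f
sqrt(n(-58) + X(95, 161)) = sqrt((55 - 58) + (sqrt(22) - 1*161)) = sqrt(-3 + (sqrt(22) - 161)) = sqrt(-3 + (-161 + sqrt(22))) = sqrt(-164 + sqrt(22))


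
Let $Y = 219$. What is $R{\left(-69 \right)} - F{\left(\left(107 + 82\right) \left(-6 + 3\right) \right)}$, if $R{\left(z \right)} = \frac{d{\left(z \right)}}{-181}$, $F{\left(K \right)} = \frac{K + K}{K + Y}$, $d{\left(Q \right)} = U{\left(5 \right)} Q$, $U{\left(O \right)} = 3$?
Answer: $- \frac{22203}{10498} \approx -2.115$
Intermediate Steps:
$d{\left(Q \right)} = 3 Q$
$F{\left(K \right)} = \frac{2 K}{219 + K}$ ($F{\left(K \right)} = \frac{K + K}{K + 219} = \frac{2 K}{219 + K}$)
$R{\left(z \right)} = - \frac{3 z}{181}$ ($R{\left(z \right)} = \frac{3 z}{-181} = 3 z \left(- \frac{1}{181}\right) = - \frac{3 z}{181}$)
$R{\left(-69 \right)} - F{\left(\left(107 + 82\right) \left(-6 + 3\right) \right)} = \left(- \frac{3}{181}\right) \left(-69\right) - \frac{2 \left(107 + 82\right) \left(-6 + 3\right)}{219 + \left(107 + 82\right) \left(-6 + 3\right)} = \frac{207}{181} - \frac{2 \cdot 189 \left(-3\right)}{219 + 189 \left(-3\right)} = \frac{207}{181} - 2 \left(-567\right) \frac{1}{219 - 567} = \frac{207}{181} - 2 \left(-567\right) \frac{1}{-348} = \frac{207}{181} - 2 \left(-567\right) \left(- \frac{1}{348}\right) = \frac{207}{181} - \frac{189}{58} = - \frac{22203}{10498}$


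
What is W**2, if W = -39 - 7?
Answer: 2116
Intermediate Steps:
W = -46
W**2 = (-46)**2 = 2116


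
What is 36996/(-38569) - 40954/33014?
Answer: -1400470385/636658483 ≈ -2.1997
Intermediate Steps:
36996/(-38569) - 40954/33014 = 36996*(-1/38569) - 40954*1/33014 = -36996/38569 - 20477/16507 = -1400470385/636658483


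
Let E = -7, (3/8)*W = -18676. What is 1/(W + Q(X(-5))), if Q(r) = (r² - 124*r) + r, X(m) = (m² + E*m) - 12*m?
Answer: -3/150488 ≈ -1.9935e-5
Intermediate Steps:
W = -149408/3 (W = (8/3)*(-18676) = -149408/3 ≈ -49803.)
X(m) = m² - 19*m (X(m) = (m² - 7*m) - 12*m = m² - 19*m)
Q(r) = r² - 123*r
1/(W + Q(X(-5))) = 1/(-149408/3 + (-5*(-19 - 5))*(-123 - 5*(-19 - 5))) = 1/(-149408/3 + (-5*(-24))*(-123 - 5*(-24))) = 1/(-149408/3 + 120*(-123 + 120)) = 1/(-149408/3 + 120*(-3)) = 1/(-149408/3 - 360) = 1/(-150488/3) = -3/150488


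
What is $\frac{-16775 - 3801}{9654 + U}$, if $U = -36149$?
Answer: $\frac{20576}{26495} \approx 0.7766$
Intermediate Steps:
$\frac{-16775 - 3801}{9654 + U} = \frac{-16775 - 3801}{9654 - 36149} = - \frac{20576}{-26495} = \left(-20576\right) \left(- \frac{1}{26495}\right) = \frac{20576}{26495}$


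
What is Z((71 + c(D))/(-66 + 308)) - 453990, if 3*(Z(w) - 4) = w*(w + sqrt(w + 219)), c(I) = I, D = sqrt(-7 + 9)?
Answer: -453986 + (71 + sqrt(2))**2/175692 + sqrt(106138 + 2*sqrt(2))*(71/15972 + sqrt(2)/15972) ≈ -4.5398e+5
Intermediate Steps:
D = sqrt(2) ≈ 1.4142
Z(w) = 4 + w*(w + sqrt(219 + w))/3 (Z(w) = 4 + (w*(w + sqrt(w + 219)))/3 = 4 + (w*(w + sqrt(219 + w)))/3 = 4 + w*(w + sqrt(219 + w))/3)
Z((71 + c(D))/(-66 + 308)) - 453990 = (4 + ((71 + sqrt(2))/(-66 + 308))**2/3 + ((71 + sqrt(2))/(-66 + 308))*sqrt(219 + (71 + sqrt(2))/(-66 + 308))/3) - 453990 = (4 + ((71 + sqrt(2))/242)**2/3 + ((71 + sqrt(2))/242)*sqrt(219 + (71 + sqrt(2))/242)/3) - 453990 = (4 + ((71 + sqrt(2))*(1/242))**2/3 + ((71 + sqrt(2))*(1/242))*sqrt(219 + (71 + sqrt(2))*(1/242))/3) - 453990 = (4 + (71/242 + sqrt(2)/242)**2/3 + (71/242 + sqrt(2)/242)*sqrt(219 + (71/242 + sqrt(2)/242))/3) - 453990 = (4 + (71/242 + sqrt(2)/242)**2/3 + (71/242 + sqrt(2)/242)*sqrt(53069/242 + sqrt(2)/242)/3) - 453990 = (4 + (71/242 + sqrt(2)/242)**2/3 + sqrt(53069/242 + sqrt(2)/242)*(71/242 + sqrt(2)/242)/3) - 453990 = -453986 + (71/242 + sqrt(2)/242)**2/3 + sqrt(53069/242 + sqrt(2)/242)*(71/242 + sqrt(2)/242)/3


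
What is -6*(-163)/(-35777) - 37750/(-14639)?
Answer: 1336264808/523739503 ≈ 2.5514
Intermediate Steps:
-6*(-163)/(-35777) - 37750/(-14639) = 978*(-1/35777) - 37750*(-1/14639) = -978/35777 + 37750/14639 = 1336264808/523739503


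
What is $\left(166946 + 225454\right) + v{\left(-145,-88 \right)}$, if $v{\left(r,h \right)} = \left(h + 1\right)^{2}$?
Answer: $399969$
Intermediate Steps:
$v{\left(r,h \right)} = \left(1 + h\right)^{2}$
$\left(166946 + 225454\right) + v{\left(-145,-88 \right)} = \left(166946 + 225454\right) + \left(1 - 88\right)^{2} = 392400 + \left(-87\right)^{2} = 392400 + 7569 = 399969$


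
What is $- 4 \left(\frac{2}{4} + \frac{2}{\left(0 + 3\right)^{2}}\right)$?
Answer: $- \frac{26}{9} \approx -2.8889$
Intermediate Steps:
$- 4 \left(\frac{2}{4} + \frac{2}{\left(0 + 3\right)^{2}}\right) = - 4 \left(2 \cdot \frac{1}{4} + \frac{2}{3^{2}}\right) = - 4 \left(\frac{1}{2} + \frac{2}{9}\right) = \left(-4\right) \frac{13}{18} = - \frac{26}{9}$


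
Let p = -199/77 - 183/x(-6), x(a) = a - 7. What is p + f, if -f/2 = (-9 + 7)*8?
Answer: 43536/1001 ≈ 43.492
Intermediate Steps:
x(a) = -7 + a
p = 11504/1001 (p = -199/77 - 183/(-7 - 6) = -199*1/77 - 183/(-13) = -199/77 - 183*(-1/13) = -199/77 + 183/13 = 11504/1001 ≈ 11.493)
f = 32 (f = -2*(-9 + 7)*8 = -(-4)*8 = -2*(-16) = 32)
p + f = 11504/1001 + 32 = 43536/1001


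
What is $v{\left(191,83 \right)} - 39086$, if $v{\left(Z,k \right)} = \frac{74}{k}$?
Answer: $- \frac{3244064}{83} \approx -39085.0$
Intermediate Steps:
$v{\left(191,83 \right)} - 39086 = \frac{74}{83} - 39086 = - \frac{3244064}{83}$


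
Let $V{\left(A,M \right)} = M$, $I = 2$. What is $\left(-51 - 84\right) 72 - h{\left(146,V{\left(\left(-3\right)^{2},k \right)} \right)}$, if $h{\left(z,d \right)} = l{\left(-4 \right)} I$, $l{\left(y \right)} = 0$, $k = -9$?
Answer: $-9720$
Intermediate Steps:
$h{\left(z,d \right)} = 0$ ($h{\left(z,d \right)} = 0 \cdot 2 = 0$)
$\left(-51 - 84\right) 72 - h{\left(146,V{\left(\left(-3\right)^{2},k \right)} \right)} = \left(-51 - 84\right) 72 - 0 = \left(-135\right) 72 + 0 = -9720 + 0 = -9720$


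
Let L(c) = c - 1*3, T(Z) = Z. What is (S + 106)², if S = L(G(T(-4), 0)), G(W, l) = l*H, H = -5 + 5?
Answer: 10609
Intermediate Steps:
H = 0
G(W, l) = 0 (G(W, l) = l*0 = 0)
L(c) = -3 + c (L(c) = c - 3 = -3 + c)
S = -3 (S = -3 + 0 = -3)
(S + 106)² = (-3 + 106)² = 103² = 10609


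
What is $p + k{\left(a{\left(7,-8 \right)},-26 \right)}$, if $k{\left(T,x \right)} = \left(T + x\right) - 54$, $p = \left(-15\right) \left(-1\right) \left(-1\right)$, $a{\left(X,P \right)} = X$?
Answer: $-88$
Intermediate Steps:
$p = -15$ ($p = 15 \left(-1\right) = -15$)
$k{\left(T,x \right)} = -54 + T + x$
$p + k{\left(a{\left(7,-8 \right)},-26 \right)} = -15 - 73 = -88$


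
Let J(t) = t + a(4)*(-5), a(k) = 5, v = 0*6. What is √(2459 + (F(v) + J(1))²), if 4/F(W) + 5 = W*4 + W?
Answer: 3*√8539/5 ≈ 55.444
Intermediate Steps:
v = 0
F(W) = 4/(-5 + 5*W) (F(W) = 4/(-5 + (W*4 + W)) = 4/(-5 + (4*W + W)) = 4/(-5 + 5*W))
J(t) = -25 + t (J(t) = t + 5*(-5) = t - 25 = -25 + t)
√(2459 + (F(v) + J(1))²) = √(2459 + (4/(5*(-1 + 0)) + (-25 + 1))²) = √(2459 + ((⅘)/(-1) - 24)²) = √(2459 + ((⅘)*(-1) - 24)²) = √(2459 + (-⅘ - 24)²) = √(2459 + (-124/5)²) = √(2459 + 15376/25) = √(76851/25) = 3*√8539/5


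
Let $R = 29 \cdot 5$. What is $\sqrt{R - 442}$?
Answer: $3 i \sqrt{33} \approx 17.234 i$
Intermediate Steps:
$R = 145$
$\sqrt{R - 442} = \sqrt{145 - 442} = \sqrt{-297} = 3 i \sqrt{33}$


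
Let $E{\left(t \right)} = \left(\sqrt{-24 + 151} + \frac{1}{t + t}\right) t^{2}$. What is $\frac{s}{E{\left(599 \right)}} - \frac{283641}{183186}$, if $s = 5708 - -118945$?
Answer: $- \frac{1146964724684027}{740751760868574} + \frac{166204 \sqrt{127}}{60756969} \approx -1.5176$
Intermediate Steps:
$s = 124653$ ($s = 5708 + 118945 = 124653$)
$E{\left(t \right)} = t^{2} \left(\sqrt{127} + \frac{1}{2 t}\right)$ ($E{\left(t \right)} = \left(\sqrt{127} + \frac{1}{2 t}\right) t^{2} = t^{2} \left(\sqrt{127} + \frac{1}{2 t}\right)$)
$\frac{s}{E{\left(599 \right)}} - \frac{283641}{183186} = \frac{124653}{599 \left(\frac{1}{2} + 599 \sqrt{127}\right)} - \frac{283641}{183186} = \frac{124653}{\frac{599}{2} + 358801 \sqrt{127}} - \frac{94547}{61062} = - \frac{94547}{61062} + \frac{124653}{\frac{599}{2} + 358801 \sqrt{127}}$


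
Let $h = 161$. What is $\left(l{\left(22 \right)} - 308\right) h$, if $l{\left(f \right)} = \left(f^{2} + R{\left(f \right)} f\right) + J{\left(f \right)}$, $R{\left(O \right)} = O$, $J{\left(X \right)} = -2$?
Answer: $105938$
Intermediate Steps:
$l{\left(f \right)} = -2 + 2 f^{2}$ ($l{\left(f \right)} = \left(f^{2} + f f\right) - 2 = \left(f^{2} + f^{2}\right) - 2 = 2 f^{2} - 2 = -2 + 2 f^{2}$)
$\left(l{\left(22 \right)} - 308\right) h = \left(\left(-2 + 2 \cdot 22^{2}\right) - 308\right) 161 = \left(\left(-2 + 2 \cdot 484\right) - 308\right) 161 = \left(\left(-2 + 968\right) - 308\right) 161 = \left(966 - 308\right) 161 = 658 \cdot 161 = 105938$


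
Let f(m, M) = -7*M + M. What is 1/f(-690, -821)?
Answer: 1/4926 ≈ 0.00020300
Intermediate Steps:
f(m, M) = -6*M
1/f(-690, -821) = 1/(-6*(-821)) = 1/4926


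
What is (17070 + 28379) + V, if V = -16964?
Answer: 28485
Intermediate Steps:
(17070 + 28379) + V = (17070 + 28379) - 16964 = 45449 - 16964 = 28485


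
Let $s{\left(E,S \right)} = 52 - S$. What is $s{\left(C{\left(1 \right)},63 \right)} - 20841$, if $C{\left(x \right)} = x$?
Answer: $-20852$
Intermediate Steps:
$s{\left(C{\left(1 \right)},63 \right)} - 20841 = \left(52 - 63\right) - 20841 = -11 - 20841 = -20852$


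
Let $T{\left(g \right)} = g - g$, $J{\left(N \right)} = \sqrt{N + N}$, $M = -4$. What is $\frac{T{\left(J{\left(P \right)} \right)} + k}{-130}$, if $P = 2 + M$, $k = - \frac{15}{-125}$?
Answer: $- \frac{3}{3250} \approx -0.00092308$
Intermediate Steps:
$k = \frac{3}{25}$ ($k = \left(-15\right) \left(- \frac{1}{125}\right) = \frac{3}{25} \approx 0.12$)
$P = -2$ ($P = 2 - 4 = -2$)
$J{\left(N \right)} = \sqrt{2} \sqrt{N}$ ($J{\left(N \right)} = \sqrt{2 N} = \sqrt{2} \sqrt{N}$)
$T{\left(g \right)} = 0$
$\frac{T{\left(J{\left(P \right)} \right)} + k}{-130} = \frac{0 + \frac{3}{25}}{-130} = \frac{3}{25} \left(- \frac{1}{130}\right) = - \frac{3}{3250}$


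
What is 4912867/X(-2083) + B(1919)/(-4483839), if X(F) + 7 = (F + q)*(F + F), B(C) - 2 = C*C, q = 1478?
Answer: 4248962724088/3767056981299 ≈ 1.1279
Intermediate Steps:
B(C) = 2 + C² (B(C) = 2 + C*C = 2 + C²)
X(F) = -7 + 2*F*(1478 + F) (X(F) = -7 + (F + 1478)*(F + F) = -7 + (1478 + F)*(2*F) = -7 + 2*F*(1478 + F))
4912867/X(-2083) + B(1919)/(-4483839) = 4912867/(-7 + 2*(-2083)² + 2956*(-2083)) + (2 + 1919²)/(-4483839) = 4912867/(-7 + 2*4338889 - 6157348) + (2 + 3682561)*(-1/4483839) = 4912867/(-7 + 8677778 - 6157348) + 3682563*(-1/4483839) = 4912867/2520423 - 1227521/1494613 = 4248962724088/3767056981299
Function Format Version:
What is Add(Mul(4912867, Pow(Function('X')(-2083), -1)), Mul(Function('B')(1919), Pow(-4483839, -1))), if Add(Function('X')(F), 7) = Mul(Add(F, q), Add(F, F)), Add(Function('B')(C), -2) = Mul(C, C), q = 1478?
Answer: Rational(4248962724088, 3767056981299) ≈ 1.1279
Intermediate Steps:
Function('B')(C) = Add(2, Pow(C, 2)) (Function('B')(C) = Add(2, Mul(C, C)) = Add(2, Pow(C, 2)))
Function('X')(F) = Add(-7, Mul(2, F, Add(1478, F))) (Function('X')(F) = Add(-7, Mul(Add(F, 1478), Add(F, F))) = Add(-7, Mul(Add(1478, F), Mul(2, F))) = Add(-7, Mul(2, F, Add(1478, F))))
Add(Mul(4912867, Pow(Function('X')(-2083), -1)), Mul(Function('B')(1919), Pow(-4483839, -1))) = Add(Mul(4912867, Pow(Add(-7, Mul(2, Pow(-2083, 2)), Mul(2956, -2083)), -1)), Mul(Add(2, Pow(1919, 2)), Pow(-4483839, -1))) = Add(Mul(4912867, Pow(Add(-7, Mul(2, 4338889), -6157348), -1)), Mul(Add(2, 3682561), Rational(-1, 4483839))) = Add(Mul(4912867, Pow(Add(-7, 8677778, -6157348), -1)), Mul(3682563, Rational(-1, 4483839))) = Add(Mul(4912867, Pow(2520423, -1)), Rational(-1227521, 1494613)) = Add(Mul(4912867, Rational(1, 2520423)), Rational(-1227521, 1494613)) = Add(Rational(4912867, 2520423), Rational(-1227521, 1494613)) = Rational(4248962724088, 3767056981299)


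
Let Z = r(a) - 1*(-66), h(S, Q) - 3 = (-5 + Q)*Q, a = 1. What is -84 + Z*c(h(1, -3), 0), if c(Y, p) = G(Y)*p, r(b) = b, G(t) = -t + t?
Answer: -84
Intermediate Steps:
G(t) = 0
h(S, Q) = 3 + Q*(-5 + Q) (h(S, Q) = 3 + (-5 + Q)*Q = 3 + Q*(-5 + Q))
c(Y, p) = 0 (c(Y, p) = 0*p = 0)
Z = 67 (Z = 1 - 1*(-66) = 1 + 66 = 67)
-84 + Z*c(h(1, -3), 0) = -84 + 67*0 = -84 + 0 = -84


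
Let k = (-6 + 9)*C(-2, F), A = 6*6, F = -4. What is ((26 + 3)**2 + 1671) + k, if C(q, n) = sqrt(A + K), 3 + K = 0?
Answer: 2512 + 3*sqrt(33) ≈ 2529.2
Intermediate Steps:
A = 36
K = -3 (K = -3 + 0 = -3)
C(q, n) = sqrt(33) (C(q, n) = sqrt(36 - 3) = sqrt(33))
k = 3*sqrt(33) (k = (-6 + 9)*sqrt(33) = 3*sqrt(33) ≈ 17.234)
((26 + 3)**2 + 1671) + k = ((26 + 3)**2 + 1671) + 3*sqrt(33) = (29**2 + 1671) + 3*sqrt(33) = (841 + 1671) + 3*sqrt(33) = 2512 + 3*sqrt(33)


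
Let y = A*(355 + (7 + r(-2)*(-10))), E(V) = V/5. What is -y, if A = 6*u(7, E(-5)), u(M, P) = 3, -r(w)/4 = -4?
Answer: -3636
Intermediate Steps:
r(w) = 16 (r(w) = -4*(-4) = 16)
E(V) = V/5 (E(V) = V*(1/5) = V/5)
A = 18 (A = 6*3 = 18)
y = 3636 (y = 18*(355 + (7 + 16*(-10))) = 18*(355 + (7 - 160)) = 18*(355 - 153) = 18*202 = 3636)
-y = -1*3636 = -3636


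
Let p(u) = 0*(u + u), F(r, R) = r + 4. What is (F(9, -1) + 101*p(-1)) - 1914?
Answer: -1901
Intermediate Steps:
F(r, R) = 4 + r
p(u) = 0 (p(u) = 0*(2*u) = 0)
(F(9, -1) + 101*p(-1)) - 1914 = ((4 + 9) + 101*0) - 1914 = (13 + 0) - 1914 = 13 - 1914 = -1901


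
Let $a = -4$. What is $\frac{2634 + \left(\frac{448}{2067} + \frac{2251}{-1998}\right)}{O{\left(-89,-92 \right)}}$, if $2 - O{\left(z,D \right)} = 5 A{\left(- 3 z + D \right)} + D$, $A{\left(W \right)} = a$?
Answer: $\frac{3624769777}{156934908} \approx 23.097$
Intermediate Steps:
$A{\left(W \right)} = -4$
$O{\left(z,D \right)} = 22 - D$ ($O{\left(z,D \right)} = 2 - \left(5 \left(-4\right) + D\right) = 2 - \left(-20 + D\right) = 22 - D$)
$\frac{2634 + \left(\frac{448}{2067} + \frac{2251}{-1998}\right)}{O{\left(-89,-92 \right)}} = \frac{2634 + \left(\frac{448}{2067} + \frac{2251}{-1998}\right)}{22 - -92} = \frac{2634 + \left(448 \cdot \frac{1}{2067} + 2251 \left(- \frac{1}{1998}\right)\right)}{22 + 92} = \frac{2634 + \left(\frac{448}{2067} - \frac{2251}{1998}\right)}{114} = \left(2634 - \frac{1252571}{1376622}\right) \frac{1}{114} = \frac{3624769777}{1376622} \cdot \frac{1}{114} = \frac{3624769777}{156934908}$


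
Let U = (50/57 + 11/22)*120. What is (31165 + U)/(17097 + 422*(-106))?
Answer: -119055/105013 ≈ -1.1337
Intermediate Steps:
U = 3140/19 (U = (50*(1/57) + 11*(1/22))*120 = (50/57 + ½)*120 = (157/114)*120 = 3140/19 ≈ 165.26)
(31165 + U)/(17097 + 422*(-106)) = (31165 + 3140/19)/(17097 + 422*(-106)) = 595275/(19*(17097 - 44732)) = (595275/19)/(-27635) = (595275/19)*(-1/27635) = -119055/105013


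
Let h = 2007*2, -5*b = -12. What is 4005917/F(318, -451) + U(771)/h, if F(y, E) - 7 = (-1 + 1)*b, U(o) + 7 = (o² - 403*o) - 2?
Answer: 5360578957/9366 ≈ 5.7234e+5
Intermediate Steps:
b = 12/5 (b = -⅕*(-12) = 12/5 ≈ 2.4000)
U(o) = -9 + o² - 403*o (U(o) = -7 + ((o² - 403*o) - 2) = -7 + (-2 + o² - 403*o) = -9 + o² - 403*o)
h = 4014
F(y, E) = 7 (F(y, E) = 7 + (-1 + 1)*(12/5) = 7 + 0*(12/5) = 7 + 0 = 7)
4005917/F(318, -451) + U(771)/h = 4005917/7 + (-9 + 771² - 403*771)/4014 = 4005917*(⅐) + (-9 + 594441 - 310713)*(1/4014) = 4005917/7 + 283719*(1/4014) = 4005917/7 + 94573/1338 = 5360578957/9366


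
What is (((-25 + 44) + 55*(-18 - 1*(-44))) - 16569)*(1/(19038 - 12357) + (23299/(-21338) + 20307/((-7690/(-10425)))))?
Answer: -7605019505698942320/18271334647 ≈ -4.1623e+8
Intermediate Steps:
(((-25 + 44) + 55*(-18 - 1*(-44))) - 16569)*(1/(19038 - 12357) + (23299/(-21338) + 20307/((-7690/(-10425))))) = ((19 + 55*(-18 + 44)) - 16569)*(1/6681 + (23299*(-1/21338) + 20307/((-7690*(-1/10425))))) = ((19 + 55*26) - 16569)*(1/6681 + (-23299/21338 + 20307/(1538/2085))) = ((19 + 1430) - 16569)*(1/6681 + (-23299/21338 + 20307*(2085/1538))) = (1449 - 16569)*(1/6681 + (-23299/21338 + 42340095/1538)) = -15120*(1/6681 + 225854278312/8204461) = -15120*1508932441606933/54814003941 = -7605019505698942320/18271334647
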